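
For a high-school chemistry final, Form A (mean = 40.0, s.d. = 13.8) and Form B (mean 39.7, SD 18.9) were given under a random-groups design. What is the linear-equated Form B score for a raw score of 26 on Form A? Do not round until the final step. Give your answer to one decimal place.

Linear equating: y = (SD_Y/SD_X)(x − M_X) + M_Y
y = (18.9/13.8)(26 − 40.0) + 39.7
y = 1.369565 × -14.0 + 39.7 = -19.1739 + 39.7 = 20.5

20.5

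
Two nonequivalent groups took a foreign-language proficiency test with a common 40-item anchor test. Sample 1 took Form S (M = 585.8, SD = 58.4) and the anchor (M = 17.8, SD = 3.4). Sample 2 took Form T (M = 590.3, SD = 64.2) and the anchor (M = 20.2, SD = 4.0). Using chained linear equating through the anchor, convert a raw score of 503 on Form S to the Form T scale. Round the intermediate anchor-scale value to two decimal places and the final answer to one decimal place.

Form S → anchor (Sample 1): v = (3.4/58.4)(503 − 585.8) + 17.8 = 12.98
anchor → Form T (Sample 2): y = (64.2/4.0)(12.98 − 20.2) + 590.3 = 474.4

474.4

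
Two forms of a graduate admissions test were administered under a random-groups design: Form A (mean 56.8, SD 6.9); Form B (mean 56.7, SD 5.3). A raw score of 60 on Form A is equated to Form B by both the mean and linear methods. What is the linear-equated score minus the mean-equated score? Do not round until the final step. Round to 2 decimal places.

-0.74

Mean-equated: 60 + (56.7 − 56.8) = 59.90
Linear-equated: (5.3/6.9)(60 − 56.8) + 56.7 = 59.158
Difference = 59.158 − 59.90 = -0.74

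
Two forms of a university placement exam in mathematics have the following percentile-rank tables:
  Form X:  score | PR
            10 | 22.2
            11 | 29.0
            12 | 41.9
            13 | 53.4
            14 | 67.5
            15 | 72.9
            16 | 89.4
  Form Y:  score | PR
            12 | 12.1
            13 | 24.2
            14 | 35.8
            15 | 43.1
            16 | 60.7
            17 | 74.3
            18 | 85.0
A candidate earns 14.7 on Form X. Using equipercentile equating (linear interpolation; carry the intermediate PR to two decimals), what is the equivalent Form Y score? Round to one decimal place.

PR of 14.7 on Form X: 67.5 + (14.7 − 14)/(15 − 14) × (72.9 − 67.5) = 71.28
On Form Y, PR 71.28 falls between score 16 (PR 60.7) and 17 (PR 74.3).
Interpolate: 16 + (71.28 − 60.7)/(74.3 − 60.7) × (17 − 16) = 16.8

16.8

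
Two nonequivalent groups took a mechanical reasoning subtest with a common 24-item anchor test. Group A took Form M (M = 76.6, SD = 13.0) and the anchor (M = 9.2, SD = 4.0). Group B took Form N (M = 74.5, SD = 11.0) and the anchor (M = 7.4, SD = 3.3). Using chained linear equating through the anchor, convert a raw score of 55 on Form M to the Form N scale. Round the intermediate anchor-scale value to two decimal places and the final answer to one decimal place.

Form M → anchor (Group A): v = (4.0/13.0)(55 − 76.6) + 9.2 = 2.55
anchor → Form N (Group B): y = (11.0/3.3)(2.55 − 7.4) + 74.5 = 58.3

58.3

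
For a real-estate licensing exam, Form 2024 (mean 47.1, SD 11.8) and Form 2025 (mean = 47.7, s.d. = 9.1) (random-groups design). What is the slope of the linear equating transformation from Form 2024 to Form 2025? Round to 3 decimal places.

A = SD_Y / SD_X = 9.1 / 11.8 = 0.771

0.771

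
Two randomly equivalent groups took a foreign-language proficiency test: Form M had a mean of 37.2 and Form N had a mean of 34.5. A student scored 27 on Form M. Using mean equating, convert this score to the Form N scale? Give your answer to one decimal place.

Mean equating: y = x + (M_Y − M_X) = 27 + (34.5 − 37.2) = 24.3

24.3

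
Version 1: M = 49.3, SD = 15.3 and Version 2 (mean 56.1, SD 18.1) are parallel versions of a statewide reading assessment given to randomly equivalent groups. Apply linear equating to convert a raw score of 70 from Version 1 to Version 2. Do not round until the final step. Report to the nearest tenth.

80.6

Linear equating: y = (SD_Y/SD_X)(x − M_X) + M_Y
y = (18.1/15.3)(70 − 49.3) + 56.1
y = 1.183007 × 20.7 + 56.1 = 24.4882 + 56.1 = 80.6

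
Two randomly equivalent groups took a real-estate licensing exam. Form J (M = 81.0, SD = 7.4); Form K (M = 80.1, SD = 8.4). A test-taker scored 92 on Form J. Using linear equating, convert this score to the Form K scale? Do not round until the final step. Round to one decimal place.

Linear equating: y = (SD_Y/SD_X)(x − M_X) + M_Y
y = (8.4/7.4)(92 − 81.0) + 80.1
y = 1.135135 × 11.0 + 80.1 = 12.4865 + 80.1 = 92.6

92.6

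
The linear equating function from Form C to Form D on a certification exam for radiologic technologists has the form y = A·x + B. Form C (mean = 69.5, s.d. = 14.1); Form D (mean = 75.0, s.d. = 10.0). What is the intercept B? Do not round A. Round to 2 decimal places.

A = SD_Y / SD_X = 10.0 / 14.1 = 0.709220
B = M_Y − A·M_X = 75.0 − 0.709220 × 69.5 = 25.71

25.71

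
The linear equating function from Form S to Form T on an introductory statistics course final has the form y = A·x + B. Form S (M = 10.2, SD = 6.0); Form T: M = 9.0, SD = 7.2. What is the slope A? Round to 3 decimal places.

A = SD_Y / SD_X = 7.2 / 6.0 = 1.200

1.200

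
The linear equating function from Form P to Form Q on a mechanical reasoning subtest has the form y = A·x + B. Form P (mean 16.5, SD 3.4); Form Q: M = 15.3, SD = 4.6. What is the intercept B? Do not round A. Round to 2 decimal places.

-7.02

A = SD_Y / SD_X = 4.6 / 3.4 = 1.352941
B = M_Y − A·M_X = 15.3 − 1.352941 × 16.5 = -7.02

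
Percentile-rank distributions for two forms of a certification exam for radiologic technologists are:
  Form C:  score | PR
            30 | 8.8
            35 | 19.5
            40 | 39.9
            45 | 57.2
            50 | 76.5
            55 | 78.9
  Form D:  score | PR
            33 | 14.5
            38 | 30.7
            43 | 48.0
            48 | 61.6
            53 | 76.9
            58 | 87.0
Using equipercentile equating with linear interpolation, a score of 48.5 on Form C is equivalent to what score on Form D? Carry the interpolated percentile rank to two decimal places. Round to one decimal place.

PR of 48.5 on Form C: 57.2 + (48.5 − 45)/(50 − 45) × (76.5 − 57.2) = 70.71
On Form D, PR 70.71 falls between score 48 (PR 61.6) and 53 (PR 76.9).
Interpolate: 48 + (70.71 − 61.6)/(76.9 − 61.6) × (53 − 48) = 51.0

51.0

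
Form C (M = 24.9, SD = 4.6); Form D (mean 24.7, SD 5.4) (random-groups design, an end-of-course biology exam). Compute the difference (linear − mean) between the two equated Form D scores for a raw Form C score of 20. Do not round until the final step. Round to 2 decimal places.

-0.85

Mean-equated: 20 + (24.7 − 24.9) = 19.80
Linear-equated: (5.4/4.6)(20 − 24.9) + 24.7 = 18.948
Difference = 18.948 − 19.80 = -0.85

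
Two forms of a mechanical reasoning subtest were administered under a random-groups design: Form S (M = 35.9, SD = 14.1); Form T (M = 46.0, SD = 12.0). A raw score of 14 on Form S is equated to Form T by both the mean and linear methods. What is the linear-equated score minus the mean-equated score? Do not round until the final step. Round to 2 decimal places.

Mean-equated: 14 + (46.0 − 35.9) = 24.10
Linear-equated: (12.0/14.1)(14 − 35.9) + 46.0 = 27.362
Difference = 27.362 − 24.10 = 3.26

3.26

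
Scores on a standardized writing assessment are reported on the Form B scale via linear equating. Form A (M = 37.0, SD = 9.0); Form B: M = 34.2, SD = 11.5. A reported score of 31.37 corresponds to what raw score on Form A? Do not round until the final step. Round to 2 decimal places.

34.79

Invert y = (SD_Y/SD_X)(x − M_X) + M_Y:
x = (SD_X/SD_Y)(y − M_Y) + M_X = (9.0/11.5)(31.37 − 34.2) + 37.0
x = 0.782609 × -2.830 + 37.0 = 34.79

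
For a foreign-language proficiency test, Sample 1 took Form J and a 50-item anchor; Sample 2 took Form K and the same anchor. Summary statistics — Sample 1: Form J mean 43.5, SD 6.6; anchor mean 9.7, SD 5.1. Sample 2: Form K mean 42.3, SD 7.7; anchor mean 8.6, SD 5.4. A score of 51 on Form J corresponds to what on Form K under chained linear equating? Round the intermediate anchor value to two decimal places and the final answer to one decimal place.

Form J → anchor (Sample 1): v = (5.1/6.6)(51 − 43.5) + 9.7 = 15.50
anchor → Form K (Sample 2): y = (7.7/5.4)(15.50 − 8.6) + 42.3 = 52.1

52.1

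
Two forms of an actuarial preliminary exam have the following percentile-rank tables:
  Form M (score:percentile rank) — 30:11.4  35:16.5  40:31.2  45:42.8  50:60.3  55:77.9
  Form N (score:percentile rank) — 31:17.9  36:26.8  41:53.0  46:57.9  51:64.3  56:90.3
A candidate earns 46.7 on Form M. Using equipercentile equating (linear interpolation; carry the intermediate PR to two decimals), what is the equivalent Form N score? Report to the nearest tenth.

PR of 46.7 on Form M: 42.8 + (46.7 − 45)/(50 − 45) × (60.3 − 42.8) = 48.75
On Form N, PR 48.75 falls between score 36 (PR 26.8) and 41 (PR 53.0).
Interpolate: 36 + (48.75 − 26.8)/(53.0 − 26.8) × (41 − 36) = 40.2

40.2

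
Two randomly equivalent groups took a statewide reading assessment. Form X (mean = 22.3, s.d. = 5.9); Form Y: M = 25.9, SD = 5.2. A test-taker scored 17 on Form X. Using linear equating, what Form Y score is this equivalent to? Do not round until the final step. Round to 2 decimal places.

21.23

Linear equating: y = (SD_Y/SD_X)(x − M_X) + M_Y
y = (5.2/5.9)(17 − 22.3) + 25.9
y = 0.881356 × -5.3 + 25.9 = -4.6712 + 25.9 = 21.23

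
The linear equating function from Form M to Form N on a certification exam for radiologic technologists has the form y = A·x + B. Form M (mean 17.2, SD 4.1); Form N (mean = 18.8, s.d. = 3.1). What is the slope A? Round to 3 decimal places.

0.756

A = SD_Y / SD_X = 3.1 / 4.1 = 0.756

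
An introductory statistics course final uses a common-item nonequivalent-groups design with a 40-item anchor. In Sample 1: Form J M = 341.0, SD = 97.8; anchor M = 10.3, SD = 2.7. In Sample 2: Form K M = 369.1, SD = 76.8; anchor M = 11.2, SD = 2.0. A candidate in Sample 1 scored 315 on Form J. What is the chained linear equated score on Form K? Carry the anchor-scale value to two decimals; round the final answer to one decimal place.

Form J → anchor (Sample 1): v = (2.7/97.8)(315 − 341.0) + 10.3 = 9.58
anchor → Form K (Sample 2): y = (76.8/2.0)(9.58 − 11.2) + 369.1 = 306.9

306.9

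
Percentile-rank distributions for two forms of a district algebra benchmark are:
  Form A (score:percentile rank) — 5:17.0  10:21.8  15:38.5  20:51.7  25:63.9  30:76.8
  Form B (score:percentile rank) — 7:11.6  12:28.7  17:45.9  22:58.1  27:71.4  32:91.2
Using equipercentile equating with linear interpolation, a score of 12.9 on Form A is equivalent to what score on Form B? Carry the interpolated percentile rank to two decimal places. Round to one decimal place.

PR of 12.9 on Form A: 21.8 + (12.9 − 10)/(15 − 10) × (38.5 − 21.8) = 31.49
On Form B, PR 31.49 falls between score 12 (PR 28.7) and 17 (PR 45.9).
Interpolate: 12 + (31.49 − 28.7)/(45.9 − 28.7) × (17 − 12) = 12.8

12.8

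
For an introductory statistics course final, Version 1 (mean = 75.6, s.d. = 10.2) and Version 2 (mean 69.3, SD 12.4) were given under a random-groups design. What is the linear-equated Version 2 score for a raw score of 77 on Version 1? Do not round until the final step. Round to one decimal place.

Linear equating: y = (SD_Y/SD_X)(x − M_X) + M_Y
y = (12.4/10.2)(77 − 75.6) + 69.3
y = 1.215686 × 1.4 + 69.3 = 1.7020 + 69.3 = 71.0

71.0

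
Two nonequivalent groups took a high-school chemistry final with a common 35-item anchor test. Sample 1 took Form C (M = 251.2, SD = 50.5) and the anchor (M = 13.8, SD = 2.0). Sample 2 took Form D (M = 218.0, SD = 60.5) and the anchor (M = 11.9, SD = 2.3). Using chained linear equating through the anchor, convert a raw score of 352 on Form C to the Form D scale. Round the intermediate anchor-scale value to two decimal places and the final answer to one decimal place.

Form C → anchor (Sample 1): v = (2.0/50.5)(352 − 251.2) + 13.8 = 17.79
anchor → Form D (Sample 2): y = (60.5/2.3)(17.79 − 11.9) + 218.0 = 372.9

372.9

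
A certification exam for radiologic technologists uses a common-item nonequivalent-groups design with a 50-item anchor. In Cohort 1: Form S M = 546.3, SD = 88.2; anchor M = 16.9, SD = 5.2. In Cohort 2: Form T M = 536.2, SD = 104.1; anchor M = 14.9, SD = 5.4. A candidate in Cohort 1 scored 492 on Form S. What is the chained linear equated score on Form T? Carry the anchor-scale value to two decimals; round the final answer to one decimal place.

513.1

Form S → anchor (Cohort 1): v = (5.2/88.2)(492 − 546.3) + 16.9 = 13.70
anchor → Form T (Cohort 2): y = (104.1/5.4)(13.70 − 14.9) + 536.2 = 513.1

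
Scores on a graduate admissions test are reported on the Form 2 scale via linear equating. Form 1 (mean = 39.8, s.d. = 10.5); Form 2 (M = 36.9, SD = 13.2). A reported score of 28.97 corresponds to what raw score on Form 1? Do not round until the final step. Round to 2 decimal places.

33.49

Invert y = (SD_Y/SD_X)(x − M_X) + M_Y:
x = (SD_X/SD_Y)(y − M_Y) + M_X = (10.5/13.2)(28.97 − 36.9) + 39.8
x = 0.795455 × -7.930 + 39.8 = 33.49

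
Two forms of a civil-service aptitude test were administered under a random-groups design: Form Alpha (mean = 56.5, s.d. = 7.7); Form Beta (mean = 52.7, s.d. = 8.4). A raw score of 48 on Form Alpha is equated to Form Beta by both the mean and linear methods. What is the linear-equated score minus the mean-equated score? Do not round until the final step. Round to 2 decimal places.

Mean-equated: 48 + (52.7 − 56.5) = 44.20
Linear-equated: (8.4/7.7)(48 − 56.5) + 52.7 = 43.427
Difference = 43.427 − 44.20 = -0.77

-0.77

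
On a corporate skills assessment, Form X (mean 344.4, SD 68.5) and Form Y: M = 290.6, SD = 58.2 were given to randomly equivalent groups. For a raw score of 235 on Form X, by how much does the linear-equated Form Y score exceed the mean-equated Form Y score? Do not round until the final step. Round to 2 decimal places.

16.45

Mean-equated: 235 + (290.6 − 344.4) = 181.20
Linear-equated: (58.2/68.5)(235 − 344.4) + 290.6 = 197.650
Difference = 197.650 − 181.20 = 16.45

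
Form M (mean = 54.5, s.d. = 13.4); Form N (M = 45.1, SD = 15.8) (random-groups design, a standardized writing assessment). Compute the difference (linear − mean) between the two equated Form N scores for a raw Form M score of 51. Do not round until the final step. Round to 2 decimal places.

-0.63

Mean-equated: 51 + (45.1 − 54.5) = 41.60
Linear-equated: (15.8/13.4)(51 − 54.5) + 45.1 = 40.973
Difference = 40.973 − 41.60 = -0.63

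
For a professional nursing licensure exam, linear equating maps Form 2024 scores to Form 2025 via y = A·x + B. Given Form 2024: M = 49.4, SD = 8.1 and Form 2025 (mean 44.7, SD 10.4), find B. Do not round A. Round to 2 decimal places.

A = SD_Y / SD_X = 10.4 / 8.1 = 1.283951
B = M_Y − A·M_X = 44.7 − 1.283951 × 49.4 = -18.73

-18.73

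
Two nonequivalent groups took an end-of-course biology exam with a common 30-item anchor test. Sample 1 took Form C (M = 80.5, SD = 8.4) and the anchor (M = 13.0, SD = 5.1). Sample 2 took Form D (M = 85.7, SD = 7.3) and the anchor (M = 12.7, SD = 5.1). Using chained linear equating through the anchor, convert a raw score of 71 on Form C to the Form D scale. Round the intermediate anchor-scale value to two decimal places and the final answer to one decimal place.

77.9

Form C → anchor (Sample 1): v = (5.1/8.4)(71 − 80.5) + 13.0 = 7.23
anchor → Form D (Sample 2): y = (7.3/5.1)(7.23 − 12.7) + 85.7 = 77.9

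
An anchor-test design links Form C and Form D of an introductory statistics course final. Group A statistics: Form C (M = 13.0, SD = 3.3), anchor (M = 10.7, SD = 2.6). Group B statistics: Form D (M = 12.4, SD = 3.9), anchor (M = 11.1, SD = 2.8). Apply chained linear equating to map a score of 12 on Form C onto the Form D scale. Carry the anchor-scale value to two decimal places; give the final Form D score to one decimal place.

Form C → anchor (Group A): v = (2.6/3.3)(12 − 13.0) + 10.7 = 9.91
anchor → Form D (Group B): y = (3.9/2.8)(9.91 − 11.1) + 12.4 = 10.7

10.7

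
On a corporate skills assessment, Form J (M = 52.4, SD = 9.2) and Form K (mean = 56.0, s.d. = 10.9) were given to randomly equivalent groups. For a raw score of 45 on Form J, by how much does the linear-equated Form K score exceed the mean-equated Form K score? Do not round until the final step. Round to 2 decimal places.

-1.37

Mean-equated: 45 + (56.0 − 52.4) = 48.60
Linear-equated: (10.9/9.2)(45 − 52.4) + 56.0 = 47.233
Difference = 47.233 − 48.60 = -1.37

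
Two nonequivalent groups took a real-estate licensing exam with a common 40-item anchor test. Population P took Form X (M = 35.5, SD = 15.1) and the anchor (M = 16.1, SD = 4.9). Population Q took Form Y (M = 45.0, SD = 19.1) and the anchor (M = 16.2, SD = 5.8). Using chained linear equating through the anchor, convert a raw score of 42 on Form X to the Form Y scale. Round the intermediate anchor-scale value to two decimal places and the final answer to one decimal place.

51.6

Form X → anchor (Population P): v = (4.9/15.1)(42 − 35.5) + 16.1 = 18.21
anchor → Form Y (Population Q): y = (19.1/5.8)(18.21 − 16.2) + 45.0 = 51.6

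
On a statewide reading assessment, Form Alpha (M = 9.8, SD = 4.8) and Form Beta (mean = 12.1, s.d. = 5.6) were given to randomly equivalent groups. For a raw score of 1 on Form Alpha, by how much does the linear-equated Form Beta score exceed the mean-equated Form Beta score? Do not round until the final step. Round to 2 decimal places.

-1.47

Mean-equated: 1 + (12.1 − 9.8) = 3.30
Linear-equated: (5.6/4.8)(1 − 9.8) + 12.1 = 1.833
Difference = 1.833 − 3.30 = -1.47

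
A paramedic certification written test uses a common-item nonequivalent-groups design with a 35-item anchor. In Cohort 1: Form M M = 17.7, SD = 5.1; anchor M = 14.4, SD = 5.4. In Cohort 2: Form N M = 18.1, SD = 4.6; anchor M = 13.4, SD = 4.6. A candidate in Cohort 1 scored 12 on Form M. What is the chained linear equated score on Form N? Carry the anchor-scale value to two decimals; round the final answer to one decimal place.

13.1

Form M → anchor (Cohort 1): v = (5.4/5.1)(12 − 17.7) + 14.4 = 8.36
anchor → Form N (Cohort 2): y = (4.6/4.6)(8.36 − 13.4) + 18.1 = 13.1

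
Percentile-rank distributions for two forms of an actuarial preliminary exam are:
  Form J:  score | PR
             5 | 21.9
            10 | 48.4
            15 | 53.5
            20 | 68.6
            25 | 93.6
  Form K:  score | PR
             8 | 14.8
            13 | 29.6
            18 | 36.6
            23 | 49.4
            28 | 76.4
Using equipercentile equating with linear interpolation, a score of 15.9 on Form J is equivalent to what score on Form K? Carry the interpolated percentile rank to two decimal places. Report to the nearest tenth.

24.3

PR of 15.9 on Form J: 53.5 + (15.9 − 15)/(20 − 15) × (68.6 − 53.5) = 56.22
On Form K, PR 56.22 falls between score 23 (PR 49.4) and 28 (PR 76.4).
Interpolate: 23 + (56.22 − 49.4)/(76.4 − 49.4) × (28 − 23) = 24.3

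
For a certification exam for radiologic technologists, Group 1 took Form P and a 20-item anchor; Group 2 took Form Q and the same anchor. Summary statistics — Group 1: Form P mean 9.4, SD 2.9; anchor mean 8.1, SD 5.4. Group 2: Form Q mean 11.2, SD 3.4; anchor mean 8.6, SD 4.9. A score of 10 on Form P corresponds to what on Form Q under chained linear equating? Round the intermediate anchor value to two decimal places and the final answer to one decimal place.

Form P → anchor (Group 1): v = (5.4/2.9)(10 − 9.4) + 8.1 = 9.22
anchor → Form Q (Group 2): y = (3.4/4.9)(9.22 − 8.6) + 11.2 = 11.6

11.6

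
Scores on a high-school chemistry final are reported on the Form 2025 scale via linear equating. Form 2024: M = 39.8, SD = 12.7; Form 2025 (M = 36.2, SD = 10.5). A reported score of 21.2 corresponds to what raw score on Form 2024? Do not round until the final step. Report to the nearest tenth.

Invert y = (SD_Y/SD_X)(x − M_X) + M_Y:
x = (SD_X/SD_Y)(y − M_Y) + M_X = (12.7/10.5)(21.2 − 36.2) + 39.8
x = 1.209524 × -15.000 + 39.8 = 21.7

21.7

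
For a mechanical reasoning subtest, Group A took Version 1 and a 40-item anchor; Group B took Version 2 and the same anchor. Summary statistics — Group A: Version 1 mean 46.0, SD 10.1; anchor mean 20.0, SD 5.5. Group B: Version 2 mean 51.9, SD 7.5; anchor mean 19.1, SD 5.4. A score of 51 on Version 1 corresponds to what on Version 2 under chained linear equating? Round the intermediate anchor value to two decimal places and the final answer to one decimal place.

56.9

Version 1 → anchor (Group A): v = (5.5/10.1)(51 − 46.0) + 20.0 = 22.72
anchor → Version 2 (Group B): y = (7.5/5.4)(22.72 − 19.1) + 51.9 = 56.9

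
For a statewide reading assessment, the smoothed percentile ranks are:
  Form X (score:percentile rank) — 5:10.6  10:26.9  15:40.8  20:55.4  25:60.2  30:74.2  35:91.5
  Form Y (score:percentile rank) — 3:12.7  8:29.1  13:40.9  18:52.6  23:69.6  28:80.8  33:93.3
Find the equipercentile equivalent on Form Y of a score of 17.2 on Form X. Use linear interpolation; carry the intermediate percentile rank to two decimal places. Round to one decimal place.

15.7

PR of 17.2 on Form X: 40.8 + (17.2 − 15)/(20 − 15) × (55.4 − 40.8) = 47.22
On Form Y, PR 47.22 falls between score 13 (PR 40.9) and 18 (PR 52.6).
Interpolate: 13 + (47.22 − 40.9)/(52.6 − 40.9) × (18 − 13) = 15.7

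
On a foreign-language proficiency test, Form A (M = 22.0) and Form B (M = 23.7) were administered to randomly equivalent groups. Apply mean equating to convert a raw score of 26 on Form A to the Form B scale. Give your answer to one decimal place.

Mean equating: y = x + (M_Y − M_X) = 26 + (23.7 − 22.0) = 27.7

27.7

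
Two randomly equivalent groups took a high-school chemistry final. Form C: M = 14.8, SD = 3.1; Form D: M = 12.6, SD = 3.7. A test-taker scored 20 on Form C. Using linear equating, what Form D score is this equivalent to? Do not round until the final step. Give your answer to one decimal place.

Linear equating: y = (SD_Y/SD_X)(x − M_X) + M_Y
y = (3.7/3.1)(20 − 14.8) + 12.6
y = 1.193548 × 5.2 + 12.6 = 6.2065 + 12.6 = 18.8

18.8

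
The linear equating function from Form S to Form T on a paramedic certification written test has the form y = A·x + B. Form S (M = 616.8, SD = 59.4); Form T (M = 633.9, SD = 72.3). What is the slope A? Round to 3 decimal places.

1.217

A = SD_Y / SD_X = 72.3 / 59.4 = 1.217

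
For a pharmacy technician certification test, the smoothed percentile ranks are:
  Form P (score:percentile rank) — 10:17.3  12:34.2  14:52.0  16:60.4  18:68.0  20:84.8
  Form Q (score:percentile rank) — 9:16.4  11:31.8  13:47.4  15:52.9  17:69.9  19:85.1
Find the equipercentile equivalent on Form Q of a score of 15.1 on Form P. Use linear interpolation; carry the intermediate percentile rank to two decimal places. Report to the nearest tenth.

15.4

PR of 15.1 on Form P: 52.0 + (15.1 − 14)/(16 − 14) × (60.4 − 52.0) = 56.62
On Form Q, PR 56.62 falls between score 15 (PR 52.9) and 17 (PR 69.9).
Interpolate: 15 + (56.62 − 52.9)/(69.9 − 52.9) × (17 − 15) = 15.4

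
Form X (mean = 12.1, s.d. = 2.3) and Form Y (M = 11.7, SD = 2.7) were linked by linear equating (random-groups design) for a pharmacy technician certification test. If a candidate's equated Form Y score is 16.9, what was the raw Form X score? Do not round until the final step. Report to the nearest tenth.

Invert y = (SD_Y/SD_X)(x − M_X) + M_Y:
x = (SD_X/SD_Y)(y − M_Y) + M_X = (2.3/2.7)(16.9 − 11.7) + 12.1
x = 0.851852 × 5.200 + 12.1 = 16.5

16.5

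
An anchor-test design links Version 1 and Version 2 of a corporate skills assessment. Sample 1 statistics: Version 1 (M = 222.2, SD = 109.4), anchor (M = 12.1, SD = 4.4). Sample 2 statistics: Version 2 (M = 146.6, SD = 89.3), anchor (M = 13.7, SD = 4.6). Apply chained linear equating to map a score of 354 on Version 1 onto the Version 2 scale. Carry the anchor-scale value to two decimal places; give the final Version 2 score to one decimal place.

218.4

Version 1 → anchor (Sample 1): v = (4.4/109.4)(354 − 222.2) + 12.1 = 17.40
anchor → Version 2 (Sample 2): y = (89.3/4.6)(17.40 − 13.7) + 146.6 = 218.4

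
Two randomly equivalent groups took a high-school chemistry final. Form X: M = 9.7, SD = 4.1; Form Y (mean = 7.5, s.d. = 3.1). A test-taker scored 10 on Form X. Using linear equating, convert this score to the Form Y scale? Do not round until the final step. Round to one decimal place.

7.7

Linear equating: y = (SD_Y/SD_X)(x − M_X) + M_Y
y = (3.1/4.1)(10 − 9.7) + 7.5
y = 0.756098 × 0.3 + 7.5 = 0.2268 + 7.5 = 7.7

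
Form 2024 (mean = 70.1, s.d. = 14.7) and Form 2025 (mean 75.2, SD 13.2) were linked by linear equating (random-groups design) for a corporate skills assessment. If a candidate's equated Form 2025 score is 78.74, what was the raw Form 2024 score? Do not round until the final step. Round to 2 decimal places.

Invert y = (SD_Y/SD_X)(x − M_X) + M_Y:
x = (SD_X/SD_Y)(y − M_Y) + M_X = (14.7/13.2)(78.74 − 75.2) + 70.1
x = 1.113636 × 3.540 + 70.1 = 74.04

74.04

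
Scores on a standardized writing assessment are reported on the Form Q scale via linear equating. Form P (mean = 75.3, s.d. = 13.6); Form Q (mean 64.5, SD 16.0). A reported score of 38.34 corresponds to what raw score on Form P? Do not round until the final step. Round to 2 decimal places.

Invert y = (SD_Y/SD_X)(x − M_X) + M_Y:
x = (SD_X/SD_Y)(y − M_Y) + M_X = (13.6/16.0)(38.34 − 64.5) + 75.3
x = 0.850000 × -26.160 + 75.3 = 53.06

53.06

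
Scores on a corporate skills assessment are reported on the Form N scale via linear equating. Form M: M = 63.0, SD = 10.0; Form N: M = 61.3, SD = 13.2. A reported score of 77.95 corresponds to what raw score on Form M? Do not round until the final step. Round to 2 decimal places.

75.61

Invert y = (SD_Y/SD_X)(x − M_X) + M_Y:
x = (SD_X/SD_Y)(y − M_Y) + M_X = (10.0/13.2)(77.95 − 61.3) + 63.0
x = 0.757576 × 16.650 + 63.0 = 75.61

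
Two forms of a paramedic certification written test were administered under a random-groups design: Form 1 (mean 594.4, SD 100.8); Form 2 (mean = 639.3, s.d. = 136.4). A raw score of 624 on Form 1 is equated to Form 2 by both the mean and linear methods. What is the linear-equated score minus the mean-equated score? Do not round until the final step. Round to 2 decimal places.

Mean-equated: 624 + (639.3 − 594.4) = 668.90
Linear-equated: (136.4/100.8)(624 − 594.4) + 639.3 = 679.354
Difference = 679.354 − 668.90 = 10.45

10.45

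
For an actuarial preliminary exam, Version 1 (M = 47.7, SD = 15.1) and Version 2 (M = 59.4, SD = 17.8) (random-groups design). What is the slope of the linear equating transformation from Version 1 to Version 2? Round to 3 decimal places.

A = SD_Y / SD_X = 17.8 / 15.1 = 1.179

1.179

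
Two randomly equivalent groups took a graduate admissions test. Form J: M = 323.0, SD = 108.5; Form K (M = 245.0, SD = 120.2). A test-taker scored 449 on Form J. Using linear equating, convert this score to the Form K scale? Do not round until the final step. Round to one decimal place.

Linear equating: y = (SD_Y/SD_X)(x − M_X) + M_Y
y = (120.2/108.5)(449 − 323.0) + 245.0
y = 1.107834 × 126.0 + 245.0 = 139.5871 + 245.0 = 384.6

384.6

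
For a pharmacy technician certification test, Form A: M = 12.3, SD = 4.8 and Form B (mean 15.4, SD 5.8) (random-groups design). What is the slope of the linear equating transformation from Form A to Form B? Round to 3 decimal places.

1.208

A = SD_Y / SD_X = 5.8 / 4.8 = 1.208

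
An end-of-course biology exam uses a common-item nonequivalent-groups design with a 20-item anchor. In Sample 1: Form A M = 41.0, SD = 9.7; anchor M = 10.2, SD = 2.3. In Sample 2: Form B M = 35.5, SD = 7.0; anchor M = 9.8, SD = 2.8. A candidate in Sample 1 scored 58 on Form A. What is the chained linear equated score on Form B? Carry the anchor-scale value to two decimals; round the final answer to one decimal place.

Form A → anchor (Sample 1): v = (2.3/9.7)(58 − 41.0) + 10.2 = 14.23
anchor → Form B (Sample 2): y = (7.0/2.8)(14.23 − 9.8) + 35.5 = 46.6

46.6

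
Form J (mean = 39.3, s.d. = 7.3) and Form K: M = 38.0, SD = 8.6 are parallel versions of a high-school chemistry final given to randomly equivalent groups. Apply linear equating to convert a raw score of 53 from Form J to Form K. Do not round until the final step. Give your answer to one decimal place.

Linear equating: y = (SD_Y/SD_X)(x − M_X) + M_Y
y = (8.6/7.3)(53 − 39.3) + 38.0
y = 1.178082 × 13.7 + 38.0 = 16.1397 + 38.0 = 54.1

54.1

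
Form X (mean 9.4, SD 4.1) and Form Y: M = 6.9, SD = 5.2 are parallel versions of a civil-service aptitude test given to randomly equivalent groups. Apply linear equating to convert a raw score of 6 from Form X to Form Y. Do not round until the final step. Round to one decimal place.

2.6

Linear equating: y = (SD_Y/SD_X)(x − M_X) + M_Y
y = (5.2/4.1)(6 − 9.4) + 6.9
y = 1.268293 × -3.4 + 6.9 = -4.3122 + 6.9 = 2.6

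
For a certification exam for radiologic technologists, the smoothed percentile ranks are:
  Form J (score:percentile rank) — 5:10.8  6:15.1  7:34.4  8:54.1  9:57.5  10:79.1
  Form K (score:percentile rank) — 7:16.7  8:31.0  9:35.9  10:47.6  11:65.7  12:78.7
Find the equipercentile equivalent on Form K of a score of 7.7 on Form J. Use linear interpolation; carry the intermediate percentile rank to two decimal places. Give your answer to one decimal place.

PR of 7.7 on Form J: 34.4 + (7.7 − 7)/(8 − 7) × (54.1 − 34.4) = 48.19
On Form K, PR 48.19 falls between score 10 (PR 47.6) and 11 (PR 65.7).
Interpolate: 10 + (48.19 − 47.6)/(65.7 − 47.6) × (11 − 10) = 10.0

10.0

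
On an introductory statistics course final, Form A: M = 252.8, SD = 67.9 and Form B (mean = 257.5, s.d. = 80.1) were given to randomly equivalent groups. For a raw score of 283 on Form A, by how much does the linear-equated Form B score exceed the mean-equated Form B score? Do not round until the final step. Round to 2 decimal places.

Mean-equated: 283 + (257.5 − 252.8) = 287.70
Linear-equated: (80.1/67.9)(283 − 252.8) + 257.5 = 293.126
Difference = 293.126 − 287.70 = 5.43

5.43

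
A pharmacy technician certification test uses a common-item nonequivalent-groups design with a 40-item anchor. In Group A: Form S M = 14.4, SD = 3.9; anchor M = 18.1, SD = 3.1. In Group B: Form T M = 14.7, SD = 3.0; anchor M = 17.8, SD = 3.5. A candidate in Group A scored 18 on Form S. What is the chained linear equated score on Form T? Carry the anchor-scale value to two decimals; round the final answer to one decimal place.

17.4

Form S → anchor (Group A): v = (3.1/3.9)(18 − 14.4) + 18.1 = 20.96
anchor → Form T (Group B): y = (3.0/3.5)(20.96 − 17.8) + 14.7 = 17.4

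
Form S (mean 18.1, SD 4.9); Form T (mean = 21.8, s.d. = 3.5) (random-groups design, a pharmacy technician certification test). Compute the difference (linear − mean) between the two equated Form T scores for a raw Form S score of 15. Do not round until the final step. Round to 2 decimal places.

0.89

Mean-equated: 15 + (21.8 − 18.1) = 18.70
Linear-equated: (3.5/4.9)(15 − 18.1) + 21.8 = 19.586
Difference = 19.586 − 18.70 = 0.89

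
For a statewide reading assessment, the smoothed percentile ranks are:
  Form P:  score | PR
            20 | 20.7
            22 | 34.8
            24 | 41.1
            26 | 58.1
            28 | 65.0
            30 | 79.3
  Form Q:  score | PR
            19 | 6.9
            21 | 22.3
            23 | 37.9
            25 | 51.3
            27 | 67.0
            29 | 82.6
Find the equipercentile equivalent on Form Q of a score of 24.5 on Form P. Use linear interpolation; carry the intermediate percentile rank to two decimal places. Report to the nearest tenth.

PR of 24.5 on Form P: 41.1 + (24.5 − 24)/(26 − 24) × (58.1 − 41.1) = 45.35
On Form Q, PR 45.35 falls between score 23 (PR 37.9) and 25 (PR 51.3).
Interpolate: 23 + (45.35 − 37.9)/(51.3 − 37.9) × (25 − 23) = 24.1

24.1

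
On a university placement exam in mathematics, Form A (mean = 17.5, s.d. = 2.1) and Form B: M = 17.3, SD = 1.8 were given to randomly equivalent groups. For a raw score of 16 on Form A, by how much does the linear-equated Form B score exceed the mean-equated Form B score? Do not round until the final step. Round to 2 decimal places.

0.21

Mean-equated: 16 + (17.3 − 17.5) = 15.80
Linear-equated: (1.8/2.1)(16 − 17.5) + 17.3 = 16.014
Difference = 16.014 − 15.80 = 0.21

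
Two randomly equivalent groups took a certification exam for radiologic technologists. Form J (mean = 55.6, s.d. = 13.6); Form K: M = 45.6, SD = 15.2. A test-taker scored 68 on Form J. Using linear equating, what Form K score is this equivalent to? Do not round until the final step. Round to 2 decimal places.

59.46

Linear equating: y = (SD_Y/SD_X)(x − M_X) + M_Y
y = (15.2/13.6)(68 − 55.6) + 45.6
y = 1.117647 × 12.4 + 45.6 = 13.8588 + 45.6 = 59.46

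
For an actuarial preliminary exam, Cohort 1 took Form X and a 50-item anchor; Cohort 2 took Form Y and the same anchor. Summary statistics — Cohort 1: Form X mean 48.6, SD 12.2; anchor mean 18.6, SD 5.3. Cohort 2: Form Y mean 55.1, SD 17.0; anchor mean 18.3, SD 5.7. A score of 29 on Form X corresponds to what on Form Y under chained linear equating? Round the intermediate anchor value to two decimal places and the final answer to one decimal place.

30.6

Form X → anchor (Cohort 1): v = (5.3/12.2)(29 − 48.6) + 18.6 = 10.09
anchor → Form Y (Cohort 2): y = (17.0/5.7)(10.09 − 18.3) + 55.1 = 30.6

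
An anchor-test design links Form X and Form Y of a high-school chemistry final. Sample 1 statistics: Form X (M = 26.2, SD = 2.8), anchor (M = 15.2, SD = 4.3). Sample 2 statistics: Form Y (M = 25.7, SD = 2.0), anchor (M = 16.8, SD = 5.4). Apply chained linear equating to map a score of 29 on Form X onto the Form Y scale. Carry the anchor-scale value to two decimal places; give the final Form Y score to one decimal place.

Form X → anchor (Sample 1): v = (4.3/2.8)(29 − 26.2) + 15.2 = 19.50
anchor → Form Y (Sample 2): y = (2.0/5.4)(19.50 − 16.8) + 25.7 = 26.7

26.7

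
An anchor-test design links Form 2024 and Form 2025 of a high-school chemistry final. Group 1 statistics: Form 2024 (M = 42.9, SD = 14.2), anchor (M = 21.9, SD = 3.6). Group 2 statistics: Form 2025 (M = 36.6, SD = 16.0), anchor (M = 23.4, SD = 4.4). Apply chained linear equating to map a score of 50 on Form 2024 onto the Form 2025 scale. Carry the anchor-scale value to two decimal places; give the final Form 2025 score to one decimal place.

37.7

Form 2024 → anchor (Group 1): v = (3.6/14.2)(50 − 42.9) + 21.9 = 23.70
anchor → Form 2025 (Group 2): y = (16.0/4.4)(23.70 − 23.4) + 36.6 = 37.7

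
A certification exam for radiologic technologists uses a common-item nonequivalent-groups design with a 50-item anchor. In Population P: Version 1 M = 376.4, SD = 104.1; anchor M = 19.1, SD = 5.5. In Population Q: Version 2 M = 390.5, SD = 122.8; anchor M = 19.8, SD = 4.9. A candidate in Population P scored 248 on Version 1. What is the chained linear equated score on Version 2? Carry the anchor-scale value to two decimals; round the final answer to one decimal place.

Version 1 → anchor (Population P): v = (5.5/104.1)(248 − 376.4) + 19.1 = 12.32
anchor → Version 2 (Population Q): y = (122.8/4.9)(12.32 − 19.8) + 390.5 = 203.0

203.0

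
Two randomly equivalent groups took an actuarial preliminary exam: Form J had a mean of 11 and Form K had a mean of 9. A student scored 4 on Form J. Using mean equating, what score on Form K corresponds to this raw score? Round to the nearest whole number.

Mean equating: y = x + (M_Y − M_X) = 4 + (9 − 11) = 2

2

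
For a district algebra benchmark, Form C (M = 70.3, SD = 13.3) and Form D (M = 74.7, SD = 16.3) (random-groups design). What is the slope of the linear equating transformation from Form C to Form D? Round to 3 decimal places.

A = SD_Y / SD_X = 16.3 / 13.3 = 1.226

1.226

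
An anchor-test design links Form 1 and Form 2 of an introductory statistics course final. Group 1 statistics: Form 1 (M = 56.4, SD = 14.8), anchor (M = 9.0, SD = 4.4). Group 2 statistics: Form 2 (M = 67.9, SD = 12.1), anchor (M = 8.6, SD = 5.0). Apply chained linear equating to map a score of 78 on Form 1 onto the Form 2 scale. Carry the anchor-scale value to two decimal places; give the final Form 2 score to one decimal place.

84.4

Form 1 → anchor (Group 1): v = (4.4/14.8)(78 − 56.4) + 9.0 = 15.42
anchor → Form 2 (Group 2): y = (12.1/5.0)(15.42 − 8.6) + 67.9 = 84.4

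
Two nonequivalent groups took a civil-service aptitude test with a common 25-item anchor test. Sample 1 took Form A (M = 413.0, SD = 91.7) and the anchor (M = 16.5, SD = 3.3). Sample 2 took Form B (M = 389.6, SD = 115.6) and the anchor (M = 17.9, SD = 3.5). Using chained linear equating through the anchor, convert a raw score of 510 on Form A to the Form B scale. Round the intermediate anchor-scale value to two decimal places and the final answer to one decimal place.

458.6

Form A → anchor (Sample 1): v = (3.3/91.7)(510 − 413.0) + 16.5 = 19.99
anchor → Form B (Sample 2): y = (115.6/3.5)(19.99 − 17.9) + 389.6 = 458.6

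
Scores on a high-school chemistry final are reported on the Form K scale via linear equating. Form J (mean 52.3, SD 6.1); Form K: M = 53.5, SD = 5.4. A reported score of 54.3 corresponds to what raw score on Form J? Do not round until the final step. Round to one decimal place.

53.2

Invert y = (SD_Y/SD_X)(x − M_X) + M_Y:
x = (SD_X/SD_Y)(y − M_Y) + M_X = (6.1/5.4)(54.3 − 53.5) + 52.3
x = 1.129630 × 0.800 + 52.3 = 53.2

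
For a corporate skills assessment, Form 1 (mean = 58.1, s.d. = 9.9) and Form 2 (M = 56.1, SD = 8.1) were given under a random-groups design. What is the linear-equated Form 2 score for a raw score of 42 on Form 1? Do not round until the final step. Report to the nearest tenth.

Linear equating: y = (SD_Y/SD_X)(x − M_X) + M_Y
y = (8.1/9.9)(42 − 58.1) + 56.1
y = 0.818182 × -16.1 + 56.1 = -13.1727 + 56.1 = 42.9

42.9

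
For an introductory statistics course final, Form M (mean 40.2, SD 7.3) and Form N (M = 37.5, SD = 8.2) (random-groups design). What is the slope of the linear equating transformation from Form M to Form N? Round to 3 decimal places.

A = SD_Y / SD_X = 8.2 / 7.3 = 1.123

1.123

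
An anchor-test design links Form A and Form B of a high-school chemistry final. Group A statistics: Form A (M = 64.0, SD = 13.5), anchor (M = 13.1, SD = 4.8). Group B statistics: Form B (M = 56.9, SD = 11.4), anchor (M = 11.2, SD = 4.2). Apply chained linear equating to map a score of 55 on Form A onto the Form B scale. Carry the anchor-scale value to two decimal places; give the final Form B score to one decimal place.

Form A → anchor (Group A): v = (4.8/13.5)(55 − 64.0) + 13.1 = 9.90
anchor → Form B (Group B): y = (11.4/4.2)(9.90 − 11.2) + 56.9 = 53.4

53.4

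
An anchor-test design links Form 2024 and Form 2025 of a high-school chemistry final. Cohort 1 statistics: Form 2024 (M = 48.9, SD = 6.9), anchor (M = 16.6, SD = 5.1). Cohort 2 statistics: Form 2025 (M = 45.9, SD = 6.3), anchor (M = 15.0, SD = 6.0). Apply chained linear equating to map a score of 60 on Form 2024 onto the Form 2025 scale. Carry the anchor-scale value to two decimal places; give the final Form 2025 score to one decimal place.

Form 2024 → anchor (Cohort 1): v = (5.1/6.9)(60 − 48.9) + 16.6 = 24.80
anchor → Form 2025 (Cohort 2): y = (6.3/6.0)(24.80 − 15.0) + 45.9 = 56.2

56.2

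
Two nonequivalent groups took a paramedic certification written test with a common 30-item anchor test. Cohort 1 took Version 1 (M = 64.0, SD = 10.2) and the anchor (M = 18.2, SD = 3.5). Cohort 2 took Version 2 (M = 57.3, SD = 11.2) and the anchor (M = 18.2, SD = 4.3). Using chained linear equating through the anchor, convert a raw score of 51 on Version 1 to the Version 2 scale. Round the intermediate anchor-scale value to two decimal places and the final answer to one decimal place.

45.7

Version 1 → anchor (Cohort 1): v = (3.5/10.2)(51 − 64.0) + 18.2 = 13.74
anchor → Version 2 (Cohort 2): y = (11.2/4.3)(13.74 − 18.2) + 57.3 = 45.7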